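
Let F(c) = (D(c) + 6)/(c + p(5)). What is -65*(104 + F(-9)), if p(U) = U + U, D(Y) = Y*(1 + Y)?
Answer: -11830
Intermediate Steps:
p(U) = 2*U
F(c) = (6 + c*(1 + c))/(10 + c) (F(c) = (c*(1 + c) + 6)/(c + 2*5) = (6 + c*(1 + c))/(c + 10) = (6 + c*(1 + c))/(10 + c))
-65*(104 + F(-9)) = -65*(104 + (6 - 9*(1 - 9))/(10 - 9)) = -65*(104 + (6 - 9*(-8))/1) = -65*(104 + 1*(6 + 72)) = -65*(104 + 1*78) = -65*(104 + 78) = -65*182 = -11830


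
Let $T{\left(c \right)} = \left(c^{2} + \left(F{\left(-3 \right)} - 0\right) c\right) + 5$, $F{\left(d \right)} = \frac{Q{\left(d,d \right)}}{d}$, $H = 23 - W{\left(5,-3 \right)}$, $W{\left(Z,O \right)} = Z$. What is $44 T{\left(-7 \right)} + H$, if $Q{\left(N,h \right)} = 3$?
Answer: $2702$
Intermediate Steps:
$H = 18$ ($H = 23 - 5 = 18$)
$F{\left(d \right)} = \frac{3}{d}$
$T{\left(c \right)} = 5 + c^{2} - c$ ($T{\left(c \right)} = \left(c^{2} + \left(\frac{3}{-3} - 0\right) c\right) + 5 = \left(c^{2} + \left(3 \left(- \frac{1}{3}\right) + 0\right) c\right) + 5 = \left(c^{2} + \left(-1 + 0\right) c\right) + 5 = \left(c^{2} - c\right) + 5 = 5 + c^{2} - c$)
$44 T{\left(-7 \right)} + H = 44 \left(5 + \left(-7\right)^{2} - -7\right) + 18 = 44 \left(5 + 49 + 7\right) + 18 = 44 \cdot 61 + 18 = 2684 + 18 = 2702$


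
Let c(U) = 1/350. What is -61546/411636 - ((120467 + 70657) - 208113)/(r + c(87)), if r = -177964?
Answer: -3140594830127/12819867887382 ≈ -0.24498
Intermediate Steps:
c(U) = 1/350
-61546/411636 - ((120467 + 70657) - 208113)/(r + c(87)) = -61546/411636 - ((120467 + 70657) - 208113)/(-177964 + 1/350) = -61546*1/411636 - (191124 - 208113)/(-62287399/350) = -30773/205818 - (-16989)*(-350)/62287399 = -30773/205818 - 1*5946150/62287399 = -30773/205818 - 5946150/62287399 = -3140594830127/12819867887382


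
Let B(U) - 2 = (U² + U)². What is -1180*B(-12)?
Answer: -20562680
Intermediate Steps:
B(U) = 2 + (U + U²)² (B(U) = 2 + (U² + U)² = 2 + (U + U²)²)
-1180*B(-12) = -1180*(2 + (-12)²*(1 - 12)²) = -1180*(2 + 144*(-11)²) = -1180*(2 + 144*121) = -1180*(2 + 17424) = -1180*17426 = -20562680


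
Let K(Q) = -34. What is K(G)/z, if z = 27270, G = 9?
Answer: -17/13635 ≈ -0.0012468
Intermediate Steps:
K(G)/z = -34/27270 = -34*1/27270 = -17/13635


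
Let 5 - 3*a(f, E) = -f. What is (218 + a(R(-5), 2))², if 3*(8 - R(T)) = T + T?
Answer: 4044121/81 ≈ 49927.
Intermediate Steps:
R(T) = 8 - 2*T/3 (R(T) = 8 - (T + T)/3 = 8 - 2*T/3)
a(f, E) = 5/3 + f/3 (a(f, E) = 5/3 - (-1)*f/3 = 5/3 + f/3)
(218 + a(R(-5), 2))² = (218 + (5/3 + (8 - ⅔*(-5))/3))² = (218 + (5/3 + (8 + 10/3)/3))² = (218 + (5/3 + (⅓)*(34/3)))² = (218 + (5/3 + 34/9))² = (218 + 49/9)² = (2011/9)² = 4044121/81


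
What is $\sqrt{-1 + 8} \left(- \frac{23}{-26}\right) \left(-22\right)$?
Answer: $- \frac{253 \sqrt{7}}{13} \approx -51.49$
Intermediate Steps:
$\sqrt{-1 + 8} \left(- \frac{23}{-26}\right) \left(-22\right) = \sqrt{7} \left(\left(-23\right) \left(- \frac{1}{26}\right)\right) \left(-22\right) = \sqrt{7} \cdot \frac{23}{26} \left(-22\right) = \frac{23 \sqrt{7}}{26} \left(-22\right) = - \frac{253 \sqrt{7}}{13}$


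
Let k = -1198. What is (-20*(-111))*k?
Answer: -2659560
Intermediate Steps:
(-20*(-111))*k = -20*(-111)*(-1198) = 2220*(-1198) = -2659560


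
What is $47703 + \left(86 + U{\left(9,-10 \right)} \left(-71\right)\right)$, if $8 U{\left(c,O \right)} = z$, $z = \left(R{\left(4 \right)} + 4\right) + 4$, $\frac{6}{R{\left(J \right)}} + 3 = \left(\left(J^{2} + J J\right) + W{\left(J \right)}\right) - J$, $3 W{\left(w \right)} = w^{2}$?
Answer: $\frac{17368713}{364} \approx 47716.0$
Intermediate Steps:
$W{\left(w \right)} = \frac{w^{2}}{3}$
$R{\left(J \right)} = \frac{6}{-3 - J + \frac{7 J^{2}}{3}}$ ($R{\left(J \right)} = \frac{6}{-3 - \left(J - \frac{4 J^{2}}{3} - J J\right)} = \frac{6}{-3 - \left(J - \frac{7 J^{2}}{3}\right)} = \frac{6}{-3 + \left(\frac{7 J^{2}}{3} - J\right)} = \frac{6}{-3 + \left(- J + \frac{7 J^{2}}{3}\right)} = \frac{6}{-3 - J + \frac{7 J^{2}}{3}}$)
$z = \frac{746}{91}$ ($z = \left(\frac{18}{-9 - 12 + 7 \cdot 4^{2}} + 4\right) + 4 = \left(\frac{18}{-9 - 12 + 7 \cdot 16} + 4\right) + 4 = \left(\frac{18}{-9 - 12 + 112} + 4\right) + 4 = \left(\frac{18}{91} + 4\right) + 4 = \frac{382}{91} + 4 = \frac{746}{91} \approx 8.1978$)
$U{\left(c,O \right)} = \frac{373}{364}$ ($U{\left(c,O \right)} = \frac{1}{8} \cdot \frac{746}{91} = \frac{373}{364}$)
$47703 + \left(86 + U{\left(9,-10 \right)} \left(-71\right)\right) = 47703 + \left(86 + \frac{373}{364} \left(-71\right)\right) = 47703 + \left(86 - \frac{26483}{364}\right) = 47703 + \frac{4821}{364} = \frac{17368713}{364}$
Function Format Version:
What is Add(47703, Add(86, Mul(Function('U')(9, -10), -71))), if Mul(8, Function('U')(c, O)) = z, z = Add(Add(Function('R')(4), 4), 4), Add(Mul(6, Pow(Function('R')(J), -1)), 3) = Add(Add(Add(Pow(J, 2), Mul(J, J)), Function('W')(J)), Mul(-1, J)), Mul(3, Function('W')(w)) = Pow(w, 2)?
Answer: Rational(17368713, 364) ≈ 47716.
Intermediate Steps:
Function('W')(w) = Mul(Rational(1, 3), Pow(w, 2))
Function('R')(J) = Mul(6, Pow(Add(-3, Mul(-1, J), Mul(Rational(7, 3), Pow(J, 2))), -1)) (Function('R')(J) = Mul(6, Pow(Add(-3, Add(Add(Add(Pow(J, 2), Mul(J, J)), Mul(Rational(1, 3), Pow(J, 2))), Mul(-1, J))), -1)) = Mul(6, Pow(Add(-3, Add(Add(Add(Pow(J, 2), Pow(J, 2)), Mul(Rational(1, 3), Pow(J, 2))), Mul(-1, J))), -1)) = Mul(6, Pow(Add(-3, Add(Add(Mul(2, Pow(J, 2)), Mul(Rational(1, 3), Pow(J, 2))), Mul(-1, J))), -1)) = Mul(6, Pow(Add(-3, Add(Mul(Rational(7, 3), Pow(J, 2)), Mul(-1, J))), -1)) = Mul(6, Pow(Add(-3, Add(Mul(-1, J), Mul(Rational(7, 3), Pow(J, 2)))), -1)) = Mul(6, Pow(Add(-3, Mul(-1, J), Mul(Rational(7, 3), Pow(J, 2))), -1)))
z = Rational(746, 91) (z = Add(Add(Mul(18, Pow(Add(-9, Mul(-3, 4), Mul(7, Pow(4, 2))), -1)), 4), 4) = Add(Add(Mul(18, Pow(Add(-9, -12, Mul(7, 16)), -1)), 4), 4) = Add(Add(Mul(18, Pow(Add(-9, -12, 112), -1)), 4), 4) = Add(Add(Mul(18, Pow(91, -1)), 4), 4) = Add(Add(Mul(18, Rational(1, 91)), 4), 4) = Add(Add(Rational(18, 91), 4), 4) = Add(Rational(382, 91), 4) = Rational(746, 91) ≈ 8.1978)
Function('U')(c, O) = Rational(373, 364) (Function('U')(c, O) = Mul(Rational(1, 8), Rational(746, 91)) = Rational(373, 364))
Add(47703, Add(86, Mul(Function('U')(9, -10), -71))) = Add(47703, Add(86, Mul(Rational(373, 364), -71))) = Add(47703, Add(86, Rational(-26483, 364))) = Add(47703, Rational(4821, 364)) = Rational(17368713, 364)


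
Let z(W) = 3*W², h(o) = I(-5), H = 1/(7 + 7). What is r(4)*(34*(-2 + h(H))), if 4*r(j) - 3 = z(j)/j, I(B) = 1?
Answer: -255/2 ≈ -127.50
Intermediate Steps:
H = 1/14 ≈ 0.071429
h(o) = 1
r(j) = ¾ + 3*j/4 (r(j) = ¾ + ((3*j²)/j)/4 = ¾ + (3*j)/4 = ¾ + 3*j/4)
r(4)*(34*(-2 + h(H))) = (¾ + (¾)*4)*(34*(-2 + 1)) = (¾ + 3)*(34*(-1)) = (15/4)*(-34) = -255/2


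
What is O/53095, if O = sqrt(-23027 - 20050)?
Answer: I*sqrt(43077)/53095 ≈ 0.003909*I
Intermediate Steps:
O = I*sqrt(43077) (O = sqrt(-43077) = I*sqrt(43077) ≈ 207.55*I)
O/53095 = (I*sqrt(43077))/53095 = (I*sqrt(43077))*(1/53095) = I*sqrt(43077)/53095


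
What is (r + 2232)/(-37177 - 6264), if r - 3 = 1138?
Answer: -3373/43441 ≈ -0.077646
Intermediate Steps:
r = 1141 (r = 3 + 1138 = 1141)
(r + 2232)/(-37177 - 6264) = (1141 + 2232)/(-37177 - 6264) = 3373/(-43441) = 3373*(-1/43441) = -3373/43441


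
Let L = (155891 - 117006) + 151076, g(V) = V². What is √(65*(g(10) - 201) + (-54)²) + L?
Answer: 189961 + I*√3649 ≈ 1.8996e+5 + 60.407*I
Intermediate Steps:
L = 189961 (L = 38885 + 151076 = 189961)
√(65*(g(10) - 201) + (-54)²) + L = √(65*(10² - 201) + (-54)²) + 189961 = √(65*(100 - 201) + 2916) + 189961 = √(65*(-101) + 2916) + 189961 = √(-6565 + 2916) + 189961 = √(-3649) + 189961 = I*√3649 + 189961 = 189961 + I*√3649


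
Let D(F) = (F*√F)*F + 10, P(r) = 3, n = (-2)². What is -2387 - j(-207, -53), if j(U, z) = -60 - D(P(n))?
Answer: -2317 + 9*√3 ≈ -2301.4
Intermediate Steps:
n = 4
D(F) = 10 + F^(5/2) (D(F) = F^(3/2)*F + 10 = F^(5/2) + 10 = 10 + F^(5/2))
j(U, z) = -70 - 9*√3 (j(U, z) = -60 - (10 + 3^(5/2)) = -60 - (10 + 9*√3) = -60 + (-10 - 9*√3) = -70 - 9*√3)
-2387 - j(-207, -53) = -2387 - (-70 - 9*√3) = -2387 + (70 + 9*√3) = -2317 + 9*√3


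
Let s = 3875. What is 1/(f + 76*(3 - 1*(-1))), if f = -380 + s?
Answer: 1/3799 ≈ 0.00026323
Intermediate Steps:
f = 3495 (f = -380 + 3875 = 3495)
1/(f + 76*(3 - 1*(-1))) = 1/(3495 + 76*(3 - 1*(-1))) = 1/(3495 + 76*(3 + 1)) = 1/(3495 + 76*4) = 1/(3495 + 304) = 1/3799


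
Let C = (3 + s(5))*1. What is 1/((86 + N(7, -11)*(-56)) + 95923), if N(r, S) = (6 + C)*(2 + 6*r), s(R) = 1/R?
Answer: 5/366701 ≈ 1.3635e-5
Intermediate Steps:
C = 16/5 (C = (3 + 1/5)*1 = (3 + ⅕)*1 = (16/5)*1 = 16/5 ≈ 3.2000)
N(r, S) = 92/5 + 276*r/5 (N(r, S) = (6 + 16/5)*(2 + 6*r) = 46*(2 + 6*r)/5 = 92/5 + 276*r/5)
1/((86 + N(7, -11)*(-56)) + 95923) = 1/((86 + (92/5 + (276/5)*7)*(-56)) + 95923) = 1/((86 + (92/5 + 1932/5)*(-56)) + 95923) = 1/((86 + (2024/5)*(-56)) + 95923) = 1/((86 - 113344/5) + 95923) = 1/(-112914/5 + 95923) = 1/(366701/5) = 5/366701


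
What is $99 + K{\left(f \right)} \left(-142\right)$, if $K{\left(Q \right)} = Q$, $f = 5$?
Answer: $-611$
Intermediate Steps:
$99 + K{\left(f \right)} \left(-142\right) = 99 + 5 \left(-142\right) = 99 - 710 = -611$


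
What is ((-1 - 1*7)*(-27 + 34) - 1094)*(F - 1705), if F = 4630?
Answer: -3363750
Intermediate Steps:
((-1 - 1*7)*(-27 + 34) - 1094)*(F - 1705) = ((-1 - 1*7)*(-27 + 34) - 1094)*(4630 - 1705) = ((-1 - 7)*7 - 1094)*2925 = (-8*7 - 1094)*2925 = (-56 - 1094)*2925 = -1150*2925 = -3363750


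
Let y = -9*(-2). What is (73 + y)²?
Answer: 8281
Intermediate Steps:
y = 18
(73 + y)² = (73 + 18)² = 91² = 8281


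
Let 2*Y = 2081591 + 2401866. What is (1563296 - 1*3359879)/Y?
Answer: -3593166/4483457 ≈ -0.80143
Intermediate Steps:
Y = 4483457/2 (Y = (2081591 + 2401866)/2 = (½)*4483457 = 4483457/2 ≈ 2.2417e+6)
(1563296 - 1*3359879)/Y = (1563296 - 1*3359879)/(4483457/2) = (1563296 - 3359879)*(2/4483457) = -1796583*2/4483457 = -3593166/4483457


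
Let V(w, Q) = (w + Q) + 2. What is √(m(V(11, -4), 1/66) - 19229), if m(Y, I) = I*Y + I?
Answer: 2*I*√5235054/33 ≈ 138.67*I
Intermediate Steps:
V(w, Q) = 2 + Q + w (V(w, Q) = (Q + w) + 2 = 2 + Q + w)
m(Y, I) = I + I*Y
√(m(V(11, -4), 1/66) - 19229) = √((1 + (2 - 4 + 11))/66 - 19229) = √((1 + 9)/66 - 19229) = √((1/66)*10 - 19229) = √(5/33 - 19229) = √(-634552/33) = 2*I*√5235054/33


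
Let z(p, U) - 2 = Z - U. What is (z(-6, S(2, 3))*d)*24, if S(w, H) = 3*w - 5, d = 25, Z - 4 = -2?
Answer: 1800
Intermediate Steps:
Z = 2 (Z = 4 - 2 = 2)
S(w, H) = -5 + 3*w
z(p, U) = 4 - U (z(p, U) = 2 + (2 - U) = 4 - U)
(z(-6, S(2, 3))*d)*24 = ((4 - (-5 + 3*2))*25)*24 = ((4 - (-5 + 6))*25)*24 = ((4 - 1*1)*25)*24 = ((4 - 1)*25)*24 = (3*25)*24 = 75*24 = 1800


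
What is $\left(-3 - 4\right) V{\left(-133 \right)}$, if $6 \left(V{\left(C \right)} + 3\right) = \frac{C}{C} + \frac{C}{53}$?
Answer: $\frac{3619}{159} \approx 22.761$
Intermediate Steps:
$V{\left(C \right)} = - \frac{17}{6} + \frac{C}{318}$ ($V{\left(C \right)} = -3 + \frac{\frac{C}{C} + \frac{C}{53}}{6} = -3 + \frac{1 + C \frac{1}{53}}{6} = -3 + \frac{1 + \frac{C}{53}}{6} = -3 + \left(\frac{1}{6} + \frac{C}{318}\right) = - \frac{17}{6} + \frac{C}{318}$)
$\left(-3 - 4\right) V{\left(-133 \right)} = \left(-3 - 4\right) \left(- \frac{17}{6} + \frac{1}{318} \left(-133\right)\right) = \left(-3 - 4\right) \left(- \frac{17}{6} - \frac{133}{318}\right) = \left(-7\right) \left(- \frac{517}{159}\right) = \frac{3619}{159}$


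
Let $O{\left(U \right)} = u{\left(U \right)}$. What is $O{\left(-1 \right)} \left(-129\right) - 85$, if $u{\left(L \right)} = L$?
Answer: $44$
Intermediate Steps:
$O{\left(U \right)} = U$
$O{\left(-1 \right)} \left(-129\right) - 85 = \left(-1\right) \left(-129\right) - 85 = 129 - 85 = 44$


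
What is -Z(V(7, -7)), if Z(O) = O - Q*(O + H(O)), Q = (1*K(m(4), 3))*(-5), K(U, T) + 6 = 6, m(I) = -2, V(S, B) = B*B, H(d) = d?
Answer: -49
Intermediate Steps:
V(S, B) = B²
K(U, T) = 0 (K(U, T) = -6 + 6 = 0)
Q = 0 (Q = (1*0)*(-5) = 0*(-5) = 0)
Z(O) = O (Z(O) = O - 0*(O + O) = O - 0*2*O = O - 1*0 = O + 0 = O)
-Z(V(7, -7)) = -1*(-7)² = -1*49 = -49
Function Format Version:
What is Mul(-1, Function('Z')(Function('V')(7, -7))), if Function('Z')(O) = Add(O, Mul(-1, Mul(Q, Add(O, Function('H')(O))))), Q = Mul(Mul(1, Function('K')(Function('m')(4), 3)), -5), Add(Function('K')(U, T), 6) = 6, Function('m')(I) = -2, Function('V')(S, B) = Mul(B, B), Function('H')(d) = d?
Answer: -49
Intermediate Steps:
Function('V')(S, B) = Pow(B, 2)
Function('K')(U, T) = 0 (Function('K')(U, T) = Add(-6, 6) = 0)
Q = 0 (Q = Mul(Mul(1, 0), -5) = Mul(0, -5) = 0)
Function('Z')(O) = O (Function('Z')(O) = Add(O, Mul(-1, Mul(0, Add(O, O)))) = Add(O, Mul(-1, Mul(0, Mul(2, O)))) = Add(O, Mul(-1, 0)) = Add(O, 0) = O)
Mul(-1, Function('Z')(Function('V')(7, -7))) = Mul(-1, Pow(-7, 2)) = Mul(-1, 49) = -49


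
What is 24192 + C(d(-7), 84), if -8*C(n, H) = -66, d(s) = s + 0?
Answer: 96801/4 ≈ 24200.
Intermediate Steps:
d(s) = s
C(n, H) = 33/4 (C(n, H) = -⅛*(-66) = 33/4)
24192 + C(d(-7), 84) = 24192 + 33/4 = 96801/4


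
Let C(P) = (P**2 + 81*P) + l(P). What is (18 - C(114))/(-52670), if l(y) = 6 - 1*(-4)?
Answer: 11111/26335 ≈ 0.42191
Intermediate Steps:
l(y) = 10 (l(y) = 6 + 4 = 10)
C(P) = 10 + P**2 + 81*P (C(P) = (P**2 + 81*P) + 10 = 10 + P**2 + 81*P)
(18 - C(114))/(-52670) = (18 - (10 + 114**2 + 81*114))/(-52670) = (18 - (10 + 12996 + 9234))*(-1/52670) = (18 - 1*22240)*(-1/52670) = (18 - 22240)*(-1/52670) = -22222*(-1/52670) = 11111/26335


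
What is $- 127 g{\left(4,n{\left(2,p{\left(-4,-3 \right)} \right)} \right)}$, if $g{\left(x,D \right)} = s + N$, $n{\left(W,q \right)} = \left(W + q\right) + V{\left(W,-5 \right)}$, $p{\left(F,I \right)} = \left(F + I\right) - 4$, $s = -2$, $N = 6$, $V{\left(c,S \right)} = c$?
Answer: $-508$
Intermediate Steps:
$p{\left(F,I \right)} = -4 + F + I$
$n{\left(W,q \right)} = q + 2 W$ ($n{\left(W,q \right)} = \left(W + q\right) + W = q + 2 W$)
$g{\left(x,D \right)} = 4$ ($g{\left(x,D \right)} = -2 + 6 = 4$)
$- 127 g{\left(4,n{\left(2,p{\left(-4,-3 \right)} \right)} \right)} = \left(-127\right) 4 = -508$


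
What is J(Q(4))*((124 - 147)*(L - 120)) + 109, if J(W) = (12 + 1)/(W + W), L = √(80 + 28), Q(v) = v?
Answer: 4594 - 897*√3/4 ≈ 4205.6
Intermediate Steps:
L = 6*√3 (L = √108 = 6*√3 ≈ 10.392)
J(W) = 13/(2*W) (J(W) = 13/((2*W)) = 13*(1/(2*W)) = 13/(2*W))
J(Q(4))*((124 - 147)*(L - 120)) + 109 = ((13/2)/4)*((124 - 147)*(6*√3 - 120)) + 109 = ((13/2)*(¼))*(-23*(-120 + 6*√3)) + 109 = 13*(2760 - 138*√3)/8 + 109 = (4485 - 897*√3/4) + 109 = 4594 - 897*√3/4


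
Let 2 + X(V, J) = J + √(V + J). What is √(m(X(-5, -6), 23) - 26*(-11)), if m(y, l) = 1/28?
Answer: √56063/14 ≈ 16.913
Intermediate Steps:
X(V, J) = -2 + J + √(J + V) (X(V, J) = -2 + (J + √(V + J)) = -2 + (J + √(J + V)) = -2 + J + √(J + V))
m(y, l) = 1/28
√(m(X(-5, -6), 23) - 26*(-11)) = √(1/28 - 26*(-11)) = √(1/28 + 286) = √(8009/28) = √56063/14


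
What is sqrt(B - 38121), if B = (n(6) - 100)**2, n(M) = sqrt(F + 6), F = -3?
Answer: sqrt(-38121 + (100 - sqrt(3))**2) ≈ 168.71*I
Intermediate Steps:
n(M) = sqrt(3) (n(M) = sqrt(-3 + 6) = sqrt(3))
B = (-100 + sqrt(3))**2 (B = (sqrt(3) - 100)**2 = (-100 + sqrt(3))**2 ≈ 9656.6)
sqrt(B - 38121) = sqrt((100 - sqrt(3))**2 - 38121) = sqrt(-38121 + (100 - sqrt(3))**2)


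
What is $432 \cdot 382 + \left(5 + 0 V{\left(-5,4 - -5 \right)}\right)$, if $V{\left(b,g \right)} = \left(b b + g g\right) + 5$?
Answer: $165029$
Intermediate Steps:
$V{\left(b,g \right)} = 5 + b^{2} + g^{2}$ ($V{\left(b,g \right)} = \left(b^{2} + g^{2}\right) + 5 = 5 + b^{2} + g^{2}$)
$432 \cdot 382 + \left(5 + 0 V{\left(-5,4 - -5 \right)}\right) = 432 \cdot 382 + \left(5 + 0 \left(5 + \left(-5\right)^{2} + \left(4 - -5\right)^{2}\right)\right) = 165024 + \left(5 + 0 \left(5 + 25 + \left(4 + 5\right)^{2}\right)\right) = 165024 + \left(5 + 0 \left(5 + 25 + 9^{2}\right)\right) = 165024 + \left(5 + 0 \left(5 + 25 + 81\right)\right) = 165024 + \left(5 + 0 \cdot 111\right) = 165024 + \left(5 + 0\right) = 165024 + 5 = 165029$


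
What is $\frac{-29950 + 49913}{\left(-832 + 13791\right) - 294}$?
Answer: $\frac{19963}{12665} \approx 1.5762$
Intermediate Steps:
$\frac{-29950 + 49913}{\left(-832 + 13791\right) - 294} = \frac{19963}{12959 - 294} = \frac{19963}{12665}$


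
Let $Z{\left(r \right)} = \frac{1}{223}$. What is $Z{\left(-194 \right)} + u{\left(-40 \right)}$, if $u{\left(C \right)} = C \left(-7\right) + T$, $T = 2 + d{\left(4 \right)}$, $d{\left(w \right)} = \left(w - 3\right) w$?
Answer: $\frac{63779}{223} \approx 286.0$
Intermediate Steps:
$d{\left(w \right)} = w \left(-3 + w\right)$ ($d{\left(w \right)} = \left(-3 + w\right) w = w \left(-3 + w\right)$)
$T = 6$ ($T = 2 + 4 \left(-3 + 4\right) = 2 + 4 \cdot 1 = 2 + 4 = 6$)
$Z{\left(r \right)} = \frac{1}{223}$
$u{\left(C \right)} = 6 - 7 C$ ($u{\left(C \right)} = C \left(-7\right) + 6 = - 7 C + 6 = 6 - 7 C$)
$Z{\left(-194 \right)} + u{\left(-40 \right)} = \frac{1}{223} + \left(6 - -280\right) = \frac{1}{223} + \left(6 + 280\right) = \frac{1}{223} + 286 = \frac{63779}{223}$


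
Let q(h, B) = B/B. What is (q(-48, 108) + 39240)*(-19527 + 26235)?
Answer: 263228628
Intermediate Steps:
q(h, B) = 1
(q(-48, 108) + 39240)*(-19527 + 26235) = (1 + 39240)*(-19527 + 26235) = 39241*6708 = 263228628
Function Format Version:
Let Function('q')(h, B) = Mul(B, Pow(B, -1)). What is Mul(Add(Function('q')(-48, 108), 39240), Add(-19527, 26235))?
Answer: 263228628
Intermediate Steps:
Function('q')(h, B) = 1
Mul(Add(Function('q')(-48, 108), 39240), Add(-19527, 26235)) = Mul(Add(1, 39240), Add(-19527, 26235)) = Mul(39241, 6708) = 263228628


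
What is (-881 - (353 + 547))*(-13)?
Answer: 23153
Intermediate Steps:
(-881 - (353 + 547))*(-13) = (-881 - 1*900)*(-13) = (-881 - 900)*(-13) = -1781*(-13) = 23153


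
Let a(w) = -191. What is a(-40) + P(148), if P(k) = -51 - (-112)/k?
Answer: -8926/37 ≈ -241.24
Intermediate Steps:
P(k) = -51 + 112/k
a(-40) + P(148) = -191 + (-51 + 112/148) = -191 + (-51 + 112*(1/148)) = -191 + (-51 + 28/37) = -191 - 1859/37 = -8926/37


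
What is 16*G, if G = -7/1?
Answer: -112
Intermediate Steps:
G = -7 (G = -7*1 = -7)
16*G = 16*(-7) = -112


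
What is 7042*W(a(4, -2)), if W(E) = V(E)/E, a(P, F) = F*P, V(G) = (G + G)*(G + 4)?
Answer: -56336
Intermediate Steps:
V(G) = 2*G*(4 + G) (V(G) = (2*G)*(4 + G) = 2*G*(4 + G))
W(E) = 8 + 2*E (W(E) = (2*E*(4 + E))/E = 8 + 2*E)
7042*W(a(4, -2)) = 7042*(8 + 2*(-2*4)) = 7042*(8 + 2*(-8)) = 7042*(8 - 16) = 7042*(-8) = -56336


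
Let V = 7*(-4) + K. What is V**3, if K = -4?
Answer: -32768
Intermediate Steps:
V = -32 (V = 7*(-4) - 4 = -28 - 4 = -32)
V**3 = (-32)**3 = -32768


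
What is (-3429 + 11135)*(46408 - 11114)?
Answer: 271975564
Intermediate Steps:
(-3429 + 11135)*(46408 - 11114) = 7706*35294 = 271975564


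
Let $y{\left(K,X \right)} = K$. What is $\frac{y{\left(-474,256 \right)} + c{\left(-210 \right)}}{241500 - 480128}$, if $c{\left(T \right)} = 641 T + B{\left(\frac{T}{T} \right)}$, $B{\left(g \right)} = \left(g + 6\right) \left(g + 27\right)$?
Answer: $\frac{2594}{4589} \approx 0.56526$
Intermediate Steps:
$B{\left(g \right)} = \left(6 + g\right) \left(27 + g\right)$
$c{\left(T \right)} = 196 + 641 T$ ($c{\left(T \right)} = 641 T + \left(162 + \left(\frac{T}{T}\right)^{2} + 33 \frac{T}{T}\right) = 641 T + \left(162 + 1^{2} + 33 \cdot 1\right) = 641 T + \left(162 + 1 + 33\right) = 641 T + 196 = 196 + 641 T$)
$\frac{y{\left(-474,256 \right)} + c{\left(-210 \right)}}{241500 - 480128} = \frac{-474 + \left(196 + 641 \left(-210\right)\right)}{241500 - 480128} = \frac{-474 + \left(196 - 134610\right)}{-238628} = \left(-474 - 134414\right) \left(- \frac{1}{238628}\right) = \left(-134888\right) \left(- \frac{1}{238628}\right) = \frac{2594}{4589}$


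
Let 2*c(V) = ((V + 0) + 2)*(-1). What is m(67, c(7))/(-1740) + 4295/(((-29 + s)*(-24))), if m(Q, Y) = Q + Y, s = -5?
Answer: 41235/7888 ≈ 5.2276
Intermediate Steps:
c(V) = -1 - V/2 (c(V) = (((V + 0) + 2)*(-1))/2 = ((V + 2)*(-1))/2 = ((2 + V)*(-1))/2 = (-2 - V)/2 = -1 - V/2)
m(67, c(7))/(-1740) + 4295/(((-29 + s)*(-24))) = (67 + (-1 - ½*7))/(-1740) + 4295/(((-29 - 5)*(-24))) = (67 + (-1 - 7/2))*(-1/1740) + 4295/((-34*(-24))) = (67 - 9/2)*(-1/1740) + 4295/816 = (125/2)*(-1/1740) + 4295*(1/816) = -25/696 + 4295/816 = 41235/7888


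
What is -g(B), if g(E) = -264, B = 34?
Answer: 264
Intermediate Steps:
-g(B) = -1*(-264) = 264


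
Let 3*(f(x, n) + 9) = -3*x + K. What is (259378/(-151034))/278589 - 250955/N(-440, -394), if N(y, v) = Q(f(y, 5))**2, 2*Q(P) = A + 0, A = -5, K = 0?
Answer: -4223714292260377/105191027565 ≈ -40153.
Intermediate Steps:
f(x, n) = -9 - x (f(x, n) = -9 + (-3*x + 0)/3 = -9 + (-3*x)/3 = -9 - x)
Q(P) = -5/2 (Q(P) = (-5 + 0)/2 = (1/2)*(-5) = -5/2)
N(y, v) = 25/4 (N(y, v) = (-5/2)**2 = 25/4)
(259378/(-151034))/278589 - 250955/N(-440, -394) = (259378/(-151034))/278589 - 250955/25/4 = (259378*(-1/151034))*(1/278589) - 250955*4/25 = -129689/75517*1/278589 - 200764/5 = -129689/21038205513 - 200764/5 = -4223714292260377/105191027565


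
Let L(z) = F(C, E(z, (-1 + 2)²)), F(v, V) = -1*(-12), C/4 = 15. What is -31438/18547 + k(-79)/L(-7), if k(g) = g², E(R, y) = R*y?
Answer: 115374571/222564 ≈ 518.39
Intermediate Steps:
C = 60 (C = 4*15 = 60)
F(v, V) = 12
L(z) = 12
-31438/18547 + k(-79)/L(-7) = -31438/18547 + (-79)²/12 = -31438*1/18547 + 6241*(1/12) = -31438/18547 + 6241/12 = 115374571/222564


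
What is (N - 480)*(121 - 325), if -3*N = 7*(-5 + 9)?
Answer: 99824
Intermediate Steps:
N = -28/3 (N = -7*(-5 + 9)/3 = -7*4/3 = -⅓*28 = -28/3 ≈ -9.3333)
(N - 480)*(121 - 325) = (-28/3 - 480)*(121 - 325) = -1468/3*(-204) = 99824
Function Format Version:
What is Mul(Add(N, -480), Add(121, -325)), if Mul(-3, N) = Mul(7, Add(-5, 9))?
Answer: 99824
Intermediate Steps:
N = Rational(-28, 3) (N = Mul(Rational(-1, 3), Mul(7, Add(-5, 9))) = Mul(Rational(-1, 3), Mul(7, 4)) = Mul(Rational(-1, 3), 28) = Rational(-28, 3) ≈ -9.3333)
Mul(Add(N, -480), Add(121, -325)) = Mul(Add(Rational(-28, 3), -480), Add(121, -325)) = Mul(Rational(-1468, 3), -204) = 99824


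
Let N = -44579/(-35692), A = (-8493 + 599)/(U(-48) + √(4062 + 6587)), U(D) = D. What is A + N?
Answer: -13152115349/297849740 - 7894*√10649/8345 ≈ -141.77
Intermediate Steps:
A = -7894/(-48 + √10649) (A = (-8493 + 599)/(-48 + √(4062 + 6587)) = -7894/(-48 + √10649) ≈ -143.02)
N = 44579/35692 (N = -44579*(-1/35692) = 44579/35692 ≈ 1.2490)
A + N = 7894/(48 - √10649) + 44579/35692 = 44579/35692 + 7894/(48 - √10649)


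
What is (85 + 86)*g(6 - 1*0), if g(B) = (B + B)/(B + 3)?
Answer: 228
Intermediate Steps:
g(B) = 2*B/(3 + B) (g(B) = (2*B)/(3 + B) = 2*B/(3 + B))
(85 + 86)*g(6 - 1*0) = (85 + 86)*(2*(6 - 1*0)/(3 + (6 - 1*0))) = 171*(2*(6 + 0)/(3 + (6 + 0))) = 171*(2*6/(3 + 6)) = 171*(2*6/9) = 171*(2*6*(⅑)) = 171*(4/3) = 228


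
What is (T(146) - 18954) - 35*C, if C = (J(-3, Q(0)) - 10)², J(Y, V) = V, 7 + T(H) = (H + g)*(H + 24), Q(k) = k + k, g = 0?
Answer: 2359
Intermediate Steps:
Q(k) = 2*k
T(H) = -7 + H*(24 + H) (T(H) = -7 + (H + 0)*(H + 24) = -7 + H*(24 + H))
C = 100 (C = (2*0 - 10)² = (0 - 10)² = (-10)² = 100)
(T(146) - 18954) - 35*C = ((-7 + 146² + 24*146) - 18954) - 35*100 = ((-7 + 21316 + 3504) - 18954) - 1*3500 = (24813 - 18954) - 3500 = 5859 - 3500 = 2359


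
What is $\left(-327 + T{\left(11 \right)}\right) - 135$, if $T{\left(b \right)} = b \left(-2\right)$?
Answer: $-484$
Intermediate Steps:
$T{\left(b \right)} = - 2 b$
$\left(-327 + T{\left(11 \right)}\right) - 135 = \left(-327 - 22\right) - 135 = -349 - 135 = -484$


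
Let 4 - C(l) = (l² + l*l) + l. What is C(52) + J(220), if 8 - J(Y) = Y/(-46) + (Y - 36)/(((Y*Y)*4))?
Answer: -3029695329/556600 ≈ -5443.2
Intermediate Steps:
C(l) = 4 - l - 2*l² (C(l) = 4 - ((l² + l*l) + l) = 4 - ((l² + l²) + l) = 4 - (2*l² + l) = 4 - (l + 2*l²) = 4 + (-l - 2*l²) = 4 - l - 2*l²)
J(Y) = 8 + Y/46 - (-36 + Y)/(4*Y²) (J(Y) = 8 - (Y/(-46) + (Y - 36)/(((Y*Y)*4))) = 8 - (Y*(-1/46) + (-36 + Y)/((Y²*4))) = 8 - (-Y/46 + (-36 + Y)/((4*Y²))) = 8 - (-Y/46 + (-36 + Y)*(1/(4*Y²))) = 8 - (-Y/46 + (-36 + Y)/(4*Y²)) = 8 + (Y/46 - (-36 + Y)/(4*Y²)) = 8 + Y/46 - (-36 + Y)/(4*Y²))
C(52) + J(220) = (4 - 1*52 - 2*52²) + (8 + 9/220² - ¼/220 + (1/46)*220) = (4 - 52 - 2*2704) + (8 + 9*(1/48400) - ¼*1/220 + 110/23) = (4 - 52 - 5408) + (8 + 9/48400 - 1/880 + 110/23) = -5456 + 7114271/556600 = -3029695329/556600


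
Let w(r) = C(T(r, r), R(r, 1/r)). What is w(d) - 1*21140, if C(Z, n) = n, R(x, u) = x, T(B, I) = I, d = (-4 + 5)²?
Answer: -21139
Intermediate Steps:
d = 1 (d = 1² = 1)
w(r) = r
w(d) - 1*21140 = 1 - 1*21140 = 1 - 21140 = -21139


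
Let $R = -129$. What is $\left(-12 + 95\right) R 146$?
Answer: $-1563222$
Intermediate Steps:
$\left(-12 + 95\right) R 146 = \left(-12 + 95\right) \left(-129\right) 146 = 83 \left(-129\right) 146 = \left(-10707\right) 146 = -1563222$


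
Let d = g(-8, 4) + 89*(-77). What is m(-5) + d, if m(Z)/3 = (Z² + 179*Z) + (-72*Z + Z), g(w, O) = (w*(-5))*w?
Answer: -8718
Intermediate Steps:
g(w, O) = -5*w² (g(w, O) = (-5*w)*w = -5*w²)
d = -7173 (d = -5*(-8)² + 89*(-77) = -5*64 - 6853 = -320 - 6853 = -7173)
m(Z) = 3*Z² + 324*Z (m(Z) = 3*((Z² + 179*Z) + (-72*Z + Z)) = 3*((Z² + 179*Z) - 71*Z) = 3*(Z² + 108*Z) = 3*Z² + 324*Z)
m(-5) + d = 3*(-5)*(108 - 5) - 7173 = 3*(-5)*103 - 7173 = -1545 - 7173 = -8718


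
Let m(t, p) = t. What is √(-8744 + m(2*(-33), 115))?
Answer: I*√8810 ≈ 93.862*I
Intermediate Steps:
√(-8744 + m(2*(-33), 115)) = √(-8744 + 2*(-33)) = √(-8744 - 66) = √(-8810) = I*√8810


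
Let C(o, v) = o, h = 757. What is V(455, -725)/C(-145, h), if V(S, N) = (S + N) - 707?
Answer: 977/145 ≈ 6.7379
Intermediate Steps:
V(S, N) = -707 + N + S (V(S, N) = (N + S) - 707 = -707 + N + S)
V(455, -725)/C(-145, h) = (-707 - 725 + 455)/(-145) = -977*(-1/145) = 977/145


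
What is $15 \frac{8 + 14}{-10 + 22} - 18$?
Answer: $\frac{19}{2} \approx 9.5$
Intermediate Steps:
$15 \frac{8 + 14}{-10 + 22} - 18 = 15 \cdot \frac{22}{12} - 18 = 15 \cdot 22 \cdot \frac{1}{12} - 18 = 15 \cdot \frac{11}{6} - 18 = \frac{55}{2} - 18 = \frac{19}{2}$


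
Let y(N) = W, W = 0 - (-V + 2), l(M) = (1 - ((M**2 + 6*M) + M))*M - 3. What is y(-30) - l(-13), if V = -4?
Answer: -1004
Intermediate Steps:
l(M) = -3 + M*(1 - M**2 - 7*M) (l(M) = (1 - (M**2 + 7*M))*M - 3 = (1 + (-M**2 - 7*M))*M - 3 = (1 - M**2 - 7*M)*M - 3 = M*(1 - M**2 - 7*M) - 3 = -3 + M*(1 - M**2 - 7*M))
W = -6 (W = 0 - (-1*(-4) + 2) = 0 - (4 + 2) = 0 - 1*6 = 0 - 6 = -6)
y(N) = -6
y(-30) - l(-13) = -6 - (-3 - 13 - 1*(-13)**3 - 7*(-13)**2) = -6 - (-3 - 13 - 1*(-2197) - 7*169) = -6 - (-3 - 13 + 2197 - 1183) = -6 - 1*998 = -6 - 998 = -1004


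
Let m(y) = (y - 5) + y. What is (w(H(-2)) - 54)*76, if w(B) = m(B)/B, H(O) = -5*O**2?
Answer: -3933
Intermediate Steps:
m(y) = -5 + 2*y (m(y) = (-5 + y) + y = -5 + 2*y)
w(B) = (-5 + 2*B)/B
(w(H(-2)) - 54)*76 = ((2 - 5/((-5*(-2)**2))) - 54)*76 = ((2 - 5/((-5*4))) - 54)*76 = ((2 - 5/(-20)) - 54)*76 = ((2 - 5*(-1/20)) - 54)*76 = ((2 + 1/4) - 54)*76 = (9/4 - 54)*76 = -207/4*76 = -3933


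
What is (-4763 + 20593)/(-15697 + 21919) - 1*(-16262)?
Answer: 50598997/3111 ≈ 16265.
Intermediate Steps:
(-4763 + 20593)/(-15697 + 21919) - 1*(-16262) = 15830/6222 + 16262 = 15830*(1/6222) + 16262 = 7915/3111 + 16262 = 50598997/3111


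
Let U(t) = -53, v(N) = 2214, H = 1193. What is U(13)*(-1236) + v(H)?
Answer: 67722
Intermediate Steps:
U(13)*(-1236) + v(H) = -53*(-1236) + 2214 = 65508 + 2214 = 67722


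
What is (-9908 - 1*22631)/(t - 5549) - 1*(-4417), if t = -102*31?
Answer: 38509026/8711 ≈ 4420.7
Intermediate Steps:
t = -3162
(-9908 - 1*22631)/(t - 5549) - 1*(-4417) = (-9908 - 1*22631)/(-3162 - 5549) - 1*(-4417) = (-9908 - 22631)/(-8711) + 4417 = -32539*(-1/8711) + 4417 = 32539/8711 + 4417 = 38509026/8711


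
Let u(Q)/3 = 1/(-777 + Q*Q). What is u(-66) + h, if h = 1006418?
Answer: 1200656675/1193 ≈ 1.0064e+6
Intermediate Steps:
u(Q) = 3/(-777 + Q**2) (u(Q) = 3/(-777 + Q*Q) = 3/(-777 + Q**2))
u(-66) + h = 3/(-777 + (-66)**2) + 1006418 = 3/(-777 + 4356) + 1006418 = 3/3579 + 1006418 = 3*(1/3579) + 1006418 = 1/1193 + 1006418 = 1200656675/1193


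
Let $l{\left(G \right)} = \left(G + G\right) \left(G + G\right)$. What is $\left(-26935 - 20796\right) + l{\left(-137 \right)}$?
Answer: $27345$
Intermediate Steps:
$l{\left(G \right)} = 4 G^{2}$ ($l{\left(G \right)} = 2 G 2 G = 4 G^{2}$)
$\left(-26935 - 20796\right) + l{\left(-137 \right)} = \left(-26935 - 20796\right) + 4 \left(-137\right)^{2} = -47731 + 4 \cdot 18769 = -47731 + 75076 = 27345$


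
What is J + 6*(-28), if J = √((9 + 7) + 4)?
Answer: -168 + 2*√5 ≈ -163.53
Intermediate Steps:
J = 2*√5 (J = √(16 + 4) = √20 = 2*√5 ≈ 4.4721)
J + 6*(-28) = 2*√5 + 6*(-28) = 2*√5 - 168 = -168 + 2*√5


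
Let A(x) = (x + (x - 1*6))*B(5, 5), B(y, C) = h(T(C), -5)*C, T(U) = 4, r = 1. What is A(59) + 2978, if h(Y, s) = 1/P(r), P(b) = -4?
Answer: 2838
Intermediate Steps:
h(Y, s) = -1/4 (h(Y, s) = 1/(-4) = -1/4)
B(y, C) = -C/4
A(x) = 15/2 - 5*x/2 (A(x) = (x + (x - 1*6))*(-1/4*5) = (x + (x - 6))*(-5/4) = (x + (-6 + x))*(-5/4) = (-6 + 2*x)*(-5/4) = 15/2 - 5*x/2)
A(59) + 2978 = (15/2 - 5/2*59) + 2978 = (15/2 - 295/2) + 2978 = -140 + 2978 = 2838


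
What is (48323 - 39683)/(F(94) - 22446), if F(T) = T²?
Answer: -864/1361 ≈ -0.63483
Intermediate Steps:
(48323 - 39683)/(F(94) - 22446) = (48323 - 39683)/(94² - 22446) = 8640/(8836 - 22446) = 8640/(-13610) = 8640*(-1/13610) = -864/1361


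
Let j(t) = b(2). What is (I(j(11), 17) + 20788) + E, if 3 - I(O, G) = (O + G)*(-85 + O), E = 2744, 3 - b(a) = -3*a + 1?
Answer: 25460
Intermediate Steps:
b(a) = 2 + 3*a (b(a) = 3 - (-3*a + 1) = 3 - (1 - 3*a) = 3 + (-1 + 3*a) = 2 + 3*a)
j(t) = 8 (j(t) = 2 + 3*2 = 2 + 6 = 8)
I(O, G) = 3 - (-85 + O)*(G + O) (I(O, G) = 3 - (O + G)*(-85 + O) = 3 - (G + O)*(-85 + O) = 3 - (-85 + O)*(G + O))
(I(j(11), 17) + 20788) + E = ((3 - 1*8**2 + 85*17 + 85*8 - 1*17*8) + 20788) + 2744 = ((3 - 1*64 + 1445 + 680 - 136) + 20788) + 2744 = ((3 - 64 + 1445 + 680 - 136) + 20788) + 2744 = (1928 + 20788) + 2744 = 22716 + 2744 = 25460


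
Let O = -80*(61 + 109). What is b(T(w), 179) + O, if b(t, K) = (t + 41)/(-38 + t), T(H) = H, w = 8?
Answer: -408049/30 ≈ -13602.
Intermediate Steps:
b(t, K) = (41 + t)/(-38 + t)
O = -13600 (O = -80*170 = -13600)
b(T(w), 179) + O = (41 + 8)/(-38 + 8) - 13600 = 49/(-30) - 13600 = -1/30*49 - 13600 = -49/30 - 13600 = -408049/30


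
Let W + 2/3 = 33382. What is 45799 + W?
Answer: 237541/3 ≈ 79180.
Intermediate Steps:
W = 100144/3 (W = -2/3 + 33382 = 100144/3 ≈ 33381.)
45799 + W = 45799 + 100144/3 = 237541/3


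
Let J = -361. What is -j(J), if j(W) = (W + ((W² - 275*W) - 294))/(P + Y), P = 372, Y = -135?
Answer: -228941/237 ≈ -966.00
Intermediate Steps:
j(W) = -98/79 - 274*W/237 + W²/237 (j(W) = (W + ((W² - 275*W) - 294))/(372 - 135) = (W + (-294 + W² - 275*W))/237 = (-294 + W² - 274*W)*(1/237) = -98/79 - 274*W/237 + W²/237)
-j(J) = -(-98/79 - 274/237*(-361) + (1/237)*(-361)²) = -(-98/79 + 98914/237 + (1/237)*130321) = -(-98/79 + 98914/237 + 130321/237) = -1*228941/237 = -228941/237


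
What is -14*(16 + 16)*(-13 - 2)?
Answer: 6720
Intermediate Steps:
-14*(16 + 16)*(-13 - 2) = -448*(-15) = -14*(-480) = 6720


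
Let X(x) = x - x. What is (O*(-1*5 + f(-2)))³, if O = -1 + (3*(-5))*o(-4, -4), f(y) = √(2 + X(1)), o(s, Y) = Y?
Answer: -31833745 + 15814183*√2 ≈ -9.4691e+6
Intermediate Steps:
X(x) = 0
f(y) = √2 (f(y) = √(2 + 0) = √2)
O = 59 (O = -1 + (3*(-5))*(-4) = -1 - 15*(-4) = -1 + 60 = 59)
(O*(-1*5 + f(-2)))³ = (59*(-1*5 + √2))³ = (59*(-5 + √2))³ = (-295 + 59*√2)³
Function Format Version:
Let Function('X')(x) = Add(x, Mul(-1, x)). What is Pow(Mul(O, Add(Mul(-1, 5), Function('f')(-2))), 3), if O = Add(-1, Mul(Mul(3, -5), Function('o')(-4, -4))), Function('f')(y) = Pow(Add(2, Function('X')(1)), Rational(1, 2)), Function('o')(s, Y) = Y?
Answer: Add(-31833745, Mul(15814183, Pow(2, Rational(1, 2)))) ≈ -9.4691e+6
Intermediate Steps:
Function('X')(x) = 0
Function('f')(y) = Pow(2, Rational(1, 2)) (Function('f')(y) = Pow(Add(2, 0), Rational(1, 2)) = Pow(2, Rational(1, 2)))
O = 59 (O = Add(-1, Mul(Mul(3, -5), -4)) = Add(-1, Mul(-15, -4)) = Add(-1, 60) = 59)
Pow(Mul(O, Add(Mul(-1, 5), Function('f')(-2))), 3) = Pow(Mul(59, Add(Mul(-1, 5), Pow(2, Rational(1, 2)))), 3) = Pow(Mul(59, Add(-5, Pow(2, Rational(1, 2)))), 3) = Pow(Add(-295, Mul(59, Pow(2, Rational(1, 2)))), 3)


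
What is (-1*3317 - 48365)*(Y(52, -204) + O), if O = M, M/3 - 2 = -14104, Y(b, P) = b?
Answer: 2183771228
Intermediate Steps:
M = -42306 (M = 6 + 3*(-14104) = 6 - 42312 = -42306)
O = -42306
(-1*3317 - 48365)*(Y(52, -204) + O) = (-1*3317 - 48365)*(52 - 42306) = (-3317 - 48365)*(-42254) = -51682*(-42254) = 2183771228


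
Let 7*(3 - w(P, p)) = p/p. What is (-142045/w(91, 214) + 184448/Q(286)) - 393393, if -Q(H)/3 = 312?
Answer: -207467119/468 ≈ -4.4331e+5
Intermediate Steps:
w(P, p) = 20/7 (w(P, p) = 3 - p/(7*p) = 3 - ⅐*1 = 3 - ⅐ = 20/7)
Q(H) = -936 (Q(H) = -3*312 = -936)
(-142045/w(91, 214) + 184448/Q(286)) - 393393 = (-142045/20/7 + 184448/(-936)) - 393393 = (-142045*7/20 + 184448*(-1/936)) - 393393 = (-198863/4 - 23056/117) - 393393 = -23359195/468 - 393393 = -207467119/468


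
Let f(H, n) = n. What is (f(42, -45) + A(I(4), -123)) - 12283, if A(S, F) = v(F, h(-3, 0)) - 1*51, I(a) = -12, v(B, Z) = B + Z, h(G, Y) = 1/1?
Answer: -12501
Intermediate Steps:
h(G, Y) = 1
A(S, F) = -50 + F (A(S, F) = (F + 1) - 1*51 = (1 + F) - 51 = -50 + F)
(f(42, -45) + A(I(4), -123)) - 12283 = (-45 + (-50 - 123)) - 12283 = (-45 - 173) - 12283 = -218 - 12283 = -12501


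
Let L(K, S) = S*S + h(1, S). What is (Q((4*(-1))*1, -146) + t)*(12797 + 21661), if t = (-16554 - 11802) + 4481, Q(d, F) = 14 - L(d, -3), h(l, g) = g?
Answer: -822409086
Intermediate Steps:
L(K, S) = S + S**2 (L(K, S) = S*S + S = S**2 + S = S + S**2)
Q(d, F) = 8 (Q(d, F) = 14 - (-3)*(1 - 3) = 14 - (-3)*(-2) = 14 - 1*6 = 14 - 6 = 8)
t = -23875 (t = -28356 + 4481 = -23875)
(Q((4*(-1))*1, -146) + t)*(12797 + 21661) = (8 - 23875)*(12797 + 21661) = -23867*34458 = -822409086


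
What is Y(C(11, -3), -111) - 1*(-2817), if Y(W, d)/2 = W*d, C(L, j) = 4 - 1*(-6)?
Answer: 597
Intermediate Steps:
C(L, j) = 10 (C(L, j) = 4 + 6 = 10)
Y(W, d) = 2*W*d (Y(W, d) = 2*(W*d) = 2*W*d)
Y(C(11, -3), -111) - 1*(-2817) = 2*10*(-111) - 1*(-2817) = -2220 + 2817 = 597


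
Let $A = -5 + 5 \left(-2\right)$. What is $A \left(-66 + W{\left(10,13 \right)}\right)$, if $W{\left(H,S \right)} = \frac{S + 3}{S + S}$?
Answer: $\frac{12750}{13} \approx 980.77$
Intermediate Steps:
$W{\left(H,S \right)} = \frac{3 + S}{2 S}$
$A = -15$ ($A = -5 - 10 = -15$)
$A \left(-66 + W{\left(10,13 \right)}\right) = - 15 \left(-66 + \frac{3 + 13}{2 \cdot 13}\right) = - 15 \left(-66 + \frac{1}{2} \cdot \frac{1}{13} \cdot 16\right) = - 15 \left(-66 + \frac{8}{13}\right) = \left(-15\right) \left(- \frac{850}{13}\right) = \frac{12750}{13}$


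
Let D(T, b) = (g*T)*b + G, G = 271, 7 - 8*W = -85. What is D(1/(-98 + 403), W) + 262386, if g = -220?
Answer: 16021571/61 ≈ 2.6265e+5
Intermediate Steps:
W = 23/2 (W = 7/8 - 1/8*(-85) = 7/8 + 85/8 = 23/2 ≈ 11.500)
D(T, b) = 271 - 220*T*b (D(T, b) = (-220*T)*b + 271 = -220*T*b + 271 = 271 - 220*T*b)
D(1/(-98 + 403), W) + 262386 = (271 - 220*23/2/(-98 + 403)) + 262386 = (271 - 220*23/2/305) + 262386 = (271 - 220*1/305*23/2) + 262386 = (271 - 506/61) + 262386 = 16025/61 + 262386 = 16021571/61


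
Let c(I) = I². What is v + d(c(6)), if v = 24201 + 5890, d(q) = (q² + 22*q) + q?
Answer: 32215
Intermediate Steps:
d(q) = q² + 23*q
v = 30091
v + d(c(6)) = 30091 + 6²*(23 + 6²) = 30091 + 36*(23 + 36) = 30091 + 36*59 = 30091 + 2124 = 32215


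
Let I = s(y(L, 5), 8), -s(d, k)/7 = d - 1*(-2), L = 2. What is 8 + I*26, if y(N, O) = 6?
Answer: -1448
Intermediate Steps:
s(d, k) = -14 - 7*d (s(d, k) = -7*(d - 1*(-2)) = -7*(d + 2) = -7*(2 + d) = -14 - 7*d)
I = -56 (I = -14 - 7*6 = -14 - 42 = -56)
8 + I*26 = 8 - 56*26 = 8 - 1456 = -1448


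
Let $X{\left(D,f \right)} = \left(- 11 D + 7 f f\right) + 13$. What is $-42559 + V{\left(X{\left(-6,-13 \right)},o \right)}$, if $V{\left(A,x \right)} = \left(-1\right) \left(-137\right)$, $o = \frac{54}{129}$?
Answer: $-42422$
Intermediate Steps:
$o = \frac{18}{43}$ ($o = 54 \cdot \frac{1}{129} = \frac{18}{43} \approx 0.4186$)
$X{\left(D,f \right)} = 13 - 11 D + 7 f^{2}$ ($X{\left(D,f \right)} = \left(- 11 D + 7 f^{2}\right) + 13 = 13 - 11 D + 7 f^{2}$)
$V{\left(A,x \right)} = 137$
$-42559 + V{\left(X{\left(-6,-13 \right)},o \right)} = -42559 + 137 = -42422$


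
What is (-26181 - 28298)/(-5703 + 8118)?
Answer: -54479/2415 ≈ -22.559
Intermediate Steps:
(-26181 - 28298)/(-5703 + 8118) = -54479/2415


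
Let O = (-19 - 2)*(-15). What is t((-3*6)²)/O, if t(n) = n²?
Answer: 11664/35 ≈ 333.26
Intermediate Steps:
O = 315 (O = -21*(-15) = 315)
t((-3*6)²)/O = ((-3*6)²)²/315 = ((-18)²)²*(1/315) = 324²*(1/315) = 104976*(1/315) = 11664/35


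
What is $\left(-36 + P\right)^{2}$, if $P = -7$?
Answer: $1849$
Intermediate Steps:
$\left(-36 + P\right)^{2} = \left(-36 - 7\right)^{2} = \left(-43\right)^{2} = 1849$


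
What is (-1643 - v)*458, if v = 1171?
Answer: -1288812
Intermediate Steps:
(-1643 - v)*458 = (-1643 - 1*1171)*458 = (-1643 - 1171)*458 = -2814*458 = -1288812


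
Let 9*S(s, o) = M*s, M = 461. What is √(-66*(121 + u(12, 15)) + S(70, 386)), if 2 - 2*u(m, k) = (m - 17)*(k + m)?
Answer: I*√80293/3 ≈ 94.453*I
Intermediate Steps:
u(m, k) = 1 - (-17 + m)*(k + m)/2 (u(m, k) = 1 - (m - 17)*(k + m)/2 = 1 - (-17 + m)*(k + m)/2)
S(s, o) = 461*s/9 (S(s, o) = (461*s)/9 = 461*s/9)
√(-66*(121 + u(12, 15)) + S(70, 386)) = √(-66*(121 + (1 - ½*12² + (17/2)*15 + (17/2)*12 - ½*15*12)) + (461/9)*70) = √(-66*(121 + (1 - ½*144 + 255/2 + 102 - 90)) + 32270/9) = √(-66*(121 + (1 - 72 + 255/2 + 102 - 90)) + 32270/9) = √(-66*(121 + 137/2) + 32270/9) = √(-66*379/2 + 32270/9) = √(-12507 + 32270/9) = √(-80293/9) = I*√80293/3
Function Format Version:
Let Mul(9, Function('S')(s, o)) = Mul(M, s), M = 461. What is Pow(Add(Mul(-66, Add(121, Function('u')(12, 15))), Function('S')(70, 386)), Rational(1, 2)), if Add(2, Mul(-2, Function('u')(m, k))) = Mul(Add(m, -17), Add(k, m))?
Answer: Mul(Rational(1, 3), I, Pow(80293, Rational(1, 2))) ≈ Mul(94.453, I)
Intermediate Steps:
Function('u')(m, k) = Add(1, Mul(Rational(-1, 2), Add(-17, m), Add(k, m))) (Function('u')(m, k) = Add(1, Mul(Rational(-1, 2), Mul(Add(m, -17), Add(k, m)))) = Add(1, Mul(Rational(-1, 2), Mul(Add(-17, m), Add(k, m)))) = Add(1, Mul(Rational(-1, 2), Add(-17, m), Add(k, m))))
Function('S')(s, o) = Mul(Rational(461, 9), s) (Function('S')(s, o) = Mul(Rational(1, 9), Mul(461, s)) = Mul(Rational(461, 9), s))
Pow(Add(Mul(-66, Add(121, Function('u')(12, 15))), Function('S')(70, 386)), Rational(1, 2)) = Pow(Add(Mul(-66, Add(121, Add(1, Mul(Rational(-1, 2), Pow(12, 2)), Mul(Rational(17, 2), 15), Mul(Rational(17, 2), 12), Mul(Rational(-1, 2), 15, 12)))), Mul(Rational(461, 9), 70)), Rational(1, 2)) = Pow(Add(Mul(-66, Add(121, Add(1, Mul(Rational(-1, 2), 144), Rational(255, 2), 102, -90))), Rational(32270, 9)), Rational(1, 2)) = Pow(Add(Mul(-66, Add(121, Add(1, -72, Rational(255, 2), 102, -90))), Rational(32270, 9)), Rational(1, 2)) = Pow(Add(Mul(-66, Add(121, Rational(137, 2))), Rational(32270, 9)), Rational(1, 2)) = Pow(Add(Mul(-66, Rational(379, 2)), Rational(32270, 9)), Rational(1, 2)) = Pow(Add(-12507, Rational(32270, 9)), Rational(1, 2)) = Pow(Rational(-80293, 9), Rational(1, 2)) = Mul(Rational(1, 3), I, Pow(80293, Rational(1, 2)))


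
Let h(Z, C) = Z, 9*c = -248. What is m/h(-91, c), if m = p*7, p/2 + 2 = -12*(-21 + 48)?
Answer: 652/13 ≈ 50.154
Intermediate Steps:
c = -248/9 (c = (⅑)*(-248) = -248/9 ≈ -27.556)
p = -652 (p = -4 + 2*(-12*(-21 + 48)) = -4 + 2*(-12*27) = -4 + 2*(-324) = -4 - 648 = -652)
m = -4564 (m = -652*7 = -4564)
m/h(-91, c) = -4564/(-91) = -4564*(-1/91) = 652/13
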